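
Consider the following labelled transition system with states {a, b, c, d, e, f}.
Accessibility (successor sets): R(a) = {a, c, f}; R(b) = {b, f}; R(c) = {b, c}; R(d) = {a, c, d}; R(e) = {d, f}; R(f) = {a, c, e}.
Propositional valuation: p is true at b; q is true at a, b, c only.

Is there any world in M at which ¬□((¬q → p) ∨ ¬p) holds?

No

Let φ = ¬□((¬q → p) ∨ ¬p). Evaluate φ at each world:
  a (successors {a, c, f}): φ is false.
  b (successors {b, f}): φ is false.
  c (successors {b, c}): φ is false.
  d (successors {a, c, d}): φ is false.
  e (successors {d, f}): φ is false.
  f (successors {a, c, e}): φ is false.
For instance, at e:
  At e: □((¬q → p) ∨ ¬p) is true, so ¬□((¬q → p) ∨ ¬p) is false.
    At e: □((¬q → p) ∨ ¬p) requires (¬q → p) ∨ ¬p at every successor {d, f}.
      At d: (¬q → p) ∨ ¬p is true.
      At f: (¬q → p) ∨ ¬p is true.
    So □((¬q → p) ∨ ¬p) is true at e.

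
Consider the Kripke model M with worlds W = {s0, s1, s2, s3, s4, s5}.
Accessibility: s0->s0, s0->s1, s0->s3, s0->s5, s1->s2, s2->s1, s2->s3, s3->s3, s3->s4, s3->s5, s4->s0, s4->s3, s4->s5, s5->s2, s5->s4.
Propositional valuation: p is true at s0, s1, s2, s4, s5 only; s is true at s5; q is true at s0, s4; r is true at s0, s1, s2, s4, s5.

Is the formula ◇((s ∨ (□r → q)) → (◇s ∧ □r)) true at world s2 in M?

At s2: ◇((s ∨ (□r → q)) → (◇s ∧ □r)) requires (s ∨ (□r → q)) → (◇s ∧ □r) at some successor in {s1, s3}.
  (s ∨ (□r → q)) → (◇s ∧ □r) holds at s1, so ◇((s ∨ (□r → q)) → (◇s ∧ □r)) is true at s2.
    At s1: s ∨ (□r → q) is false, ◇s ∧ □r is false, so (s ∨ (□r → q)) → (◇s ∧ □r) is true.
      At s1: s is false, □r → q is false, so s ∨ (□r → q) is false.
      At s1: ◇s is false, □r is true, so ◇s ∧ □r is false.

Yes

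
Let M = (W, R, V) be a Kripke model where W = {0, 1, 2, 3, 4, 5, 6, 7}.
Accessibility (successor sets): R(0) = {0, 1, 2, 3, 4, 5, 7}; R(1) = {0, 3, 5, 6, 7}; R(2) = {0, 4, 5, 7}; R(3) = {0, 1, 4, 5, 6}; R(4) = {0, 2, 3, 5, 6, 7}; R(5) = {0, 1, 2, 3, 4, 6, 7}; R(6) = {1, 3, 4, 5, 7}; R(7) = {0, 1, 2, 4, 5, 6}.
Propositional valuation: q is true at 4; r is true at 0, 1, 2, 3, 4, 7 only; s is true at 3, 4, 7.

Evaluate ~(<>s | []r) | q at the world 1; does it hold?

At 1: ~(<>s | []r) is false, q is false, so ~(<>s | []r) | q is false.
  At 1: <>s | []r is true, so ~(<>s | []r) is false.
    At 1: <>s is true, []r is false, so <>s | []r is true.
      At 1: <>s requires s at some successor in {0, 3, 5, 6, 7}.
        s holds at 3, so <>s is true at 1.
      At 1: []r requires r at every successor {0, 3, 5, 6, 7}.
        r fails at 5, so []r is false at 1.

No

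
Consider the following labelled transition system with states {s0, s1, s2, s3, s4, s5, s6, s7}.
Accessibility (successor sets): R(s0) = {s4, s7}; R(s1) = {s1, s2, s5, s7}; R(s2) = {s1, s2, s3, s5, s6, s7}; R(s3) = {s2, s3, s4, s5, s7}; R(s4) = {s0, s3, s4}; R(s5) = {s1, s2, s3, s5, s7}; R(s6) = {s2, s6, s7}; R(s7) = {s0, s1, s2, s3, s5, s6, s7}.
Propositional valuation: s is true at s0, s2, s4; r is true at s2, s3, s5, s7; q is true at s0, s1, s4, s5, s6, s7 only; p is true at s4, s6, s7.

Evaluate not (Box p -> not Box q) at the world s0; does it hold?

Yes

Recall that Box ψ holds at a world iff ψ holds at every accessible world, and Dia ψ holds iff ψ holds at some accessible world.
At s0: Box p -> not Box q is false, so not (Box p -> not Box q) is true.
  At s0: Box p is true, not Box q is false, so Box p -> not Box q is false.
    At s0: Box p requires p at every successor {s4, s7}.
      At s4: p is true.
      At s7: p is true.
    So Box p is true at s0.
    At s0: Box q is true, so not Box q is false.
      At s0: Box q requires q at every successor {s4, s7}.
        At s4: q is true.
        At s7: q is true.
      So Box q is true at s0.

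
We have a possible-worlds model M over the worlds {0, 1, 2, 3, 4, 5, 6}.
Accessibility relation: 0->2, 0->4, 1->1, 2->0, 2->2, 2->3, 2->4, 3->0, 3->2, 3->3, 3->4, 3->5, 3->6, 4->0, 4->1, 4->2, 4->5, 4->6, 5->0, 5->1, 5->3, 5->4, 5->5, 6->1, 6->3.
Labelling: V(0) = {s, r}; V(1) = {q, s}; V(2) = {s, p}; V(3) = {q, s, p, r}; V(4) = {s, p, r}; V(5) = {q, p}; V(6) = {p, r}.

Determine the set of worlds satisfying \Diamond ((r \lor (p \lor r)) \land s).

0, 2, 3, 4, 5, 6

Let φ = \Diamond ((r \lor (p \lor r)) \land s). Evaluate φ at each world:
  0 (successors {2, 4}): φ is true.
  1 (successors {1}): φ is false.
  2 (successors {0, 2, 3, 4}): φ is true.
  3 (successors {0, 2, 3, 4, 5, 6}): φ is true.
  4 (successors {0, 1, 2, 5, 6}): φ is true.
  5 (successors {0, 1, 3, 4, 5}): φ is true.
  6 (successors {1, 3}): φ is true.
For instance, at 3:
  At 3: \Diamond ((r \lor (p \lor r)) \land s) requires (r \lor (p \lor r)) \land s at some successor in {0, 2, 3, 4, 5, 6}.
    (r \lor (p \lor r)) \land s holds at 0, so \Diamond ((r \lor (p \lor r)) \land s) is true at 3.
Satisfying worlds: {0, 2, 3, 4, 5, 6}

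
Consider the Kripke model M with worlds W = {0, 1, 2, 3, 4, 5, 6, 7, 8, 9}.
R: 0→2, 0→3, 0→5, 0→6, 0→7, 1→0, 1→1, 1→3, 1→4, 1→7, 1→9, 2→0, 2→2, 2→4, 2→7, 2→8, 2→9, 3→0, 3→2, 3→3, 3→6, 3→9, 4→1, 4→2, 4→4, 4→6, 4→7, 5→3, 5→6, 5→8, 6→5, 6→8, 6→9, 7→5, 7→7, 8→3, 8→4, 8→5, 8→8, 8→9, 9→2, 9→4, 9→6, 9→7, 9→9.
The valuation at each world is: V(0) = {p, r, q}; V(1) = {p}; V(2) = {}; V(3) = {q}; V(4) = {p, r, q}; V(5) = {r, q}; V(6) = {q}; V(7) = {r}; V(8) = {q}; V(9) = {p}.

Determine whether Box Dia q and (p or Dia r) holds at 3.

At 3: Box Dia q is true, p or Dia r is true, so Box Dia q and (p or Dia r) is true.
  At 3: Box Dia q requires Dia q at every successor {0, 2, 3, 6, 9}.
    At 0: Dia q is true.
    At 2: Dia q is true.
    At 3: Dia q is true.
    At 6: Dia q is true.
    At 9: Dia q is true.
  So Box Dia q is true at 3.
  At 3: p is false, Dia r is true, so p or Dia r is true.
    At 3: Dia r requires r at some successor in {0, 2, 3, 6, 9}.
      r holds at 0, so Dia r is true at 3.

Yes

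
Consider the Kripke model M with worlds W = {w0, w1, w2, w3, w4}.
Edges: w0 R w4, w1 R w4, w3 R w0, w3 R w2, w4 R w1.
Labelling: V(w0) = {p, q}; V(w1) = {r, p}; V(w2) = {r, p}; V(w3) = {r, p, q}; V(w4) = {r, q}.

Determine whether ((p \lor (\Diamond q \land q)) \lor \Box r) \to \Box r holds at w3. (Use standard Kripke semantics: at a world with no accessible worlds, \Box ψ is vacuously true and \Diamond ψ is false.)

No

Recall that \Box ψ holds at a world iff ψ holds at every accessible world, and \Diamond ψ holds iff ψ holds at some accessible world.
At w3: (p \lor (\Diamond q \land q)) \lor \Box r is true, \Box r is false, so ((p \lor (\Diamond q \land q)) \lor \Box r) \to \Box r is false.
  At w3: p \lor (\Diamond q \land q) is true, \Box r is false, so (p \lor (\Diamond q \land q)) \lor \Box r is true.
    At w3: p is true, \Diamond q \land q is true, so p \lor (\Diamond q \land q) is true.
      At w3: \Diamond q is true, q is true, so \Diamond q \land q is true.
    At w3: \Box r requires r at every successor {w0, w2}.
      r fails at w0, so \Box r is false at w3.
  At w3: \Box r requires r at every successor {w0, w2}.
    r fails at w0, so \Box r is false at w3.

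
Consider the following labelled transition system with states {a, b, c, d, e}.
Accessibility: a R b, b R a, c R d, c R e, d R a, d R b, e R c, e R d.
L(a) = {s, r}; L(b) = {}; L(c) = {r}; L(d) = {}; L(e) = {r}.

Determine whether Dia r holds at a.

No

Recall that Dia ψ holds at a world iff ψ holds at some accessible world.
At a: Dia r requires r at some successor in {b}.
  At b: r is false.
So Dia r is false at a.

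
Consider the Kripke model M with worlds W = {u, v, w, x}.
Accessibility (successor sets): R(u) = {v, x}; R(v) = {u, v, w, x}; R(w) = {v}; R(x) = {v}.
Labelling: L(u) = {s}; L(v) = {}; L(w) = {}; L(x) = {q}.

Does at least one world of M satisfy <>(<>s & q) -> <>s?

Let φ = <>(<>s & q) -> <>s. Evaluate φ at each world:
  u (successors {v, x}): φ is true.
  v (successors {u, v, w, x}): φ is true.
  w (successors {v}): φ is true.
  x (successors {v}): φ is true.
Detail at u (witness):
  At u: <>(<>s & q) is false, <>s is false, so <>(<>s & q) -> <>s is true.
    At u: <>(<>s & q) requires <>s & q at some successor in {v, x}.
      At v: <>s & q is false.
      At x: <>s & q is false.
    So <>(<>s & q) is false at u.
    At u: <>s requires s at some successor in {v, x}.
      At v: s is false.
      At x: s is false.
    So <>s is false at u.

Yes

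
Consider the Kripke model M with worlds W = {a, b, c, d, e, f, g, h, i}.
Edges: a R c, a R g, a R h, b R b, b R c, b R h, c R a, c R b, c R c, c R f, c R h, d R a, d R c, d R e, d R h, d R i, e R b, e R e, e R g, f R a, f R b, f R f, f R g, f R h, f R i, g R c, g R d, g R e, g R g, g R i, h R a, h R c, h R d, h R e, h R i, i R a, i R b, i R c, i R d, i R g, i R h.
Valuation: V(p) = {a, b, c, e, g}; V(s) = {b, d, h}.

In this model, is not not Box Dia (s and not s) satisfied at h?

No

At h: not Box Dia (s and not s) is true, so not not Box Dia (s and not s) is false.
  At h: Box Dia (s and not s) is false, so not Box Dia (s and not s) is true.
    At h: Box Dia (s and not s) requires Dia (s and not s) at every successor {a, c, d, e, i}.
      Dia (s and not s) fails at a, so Box Dia (s and not s) is false at h.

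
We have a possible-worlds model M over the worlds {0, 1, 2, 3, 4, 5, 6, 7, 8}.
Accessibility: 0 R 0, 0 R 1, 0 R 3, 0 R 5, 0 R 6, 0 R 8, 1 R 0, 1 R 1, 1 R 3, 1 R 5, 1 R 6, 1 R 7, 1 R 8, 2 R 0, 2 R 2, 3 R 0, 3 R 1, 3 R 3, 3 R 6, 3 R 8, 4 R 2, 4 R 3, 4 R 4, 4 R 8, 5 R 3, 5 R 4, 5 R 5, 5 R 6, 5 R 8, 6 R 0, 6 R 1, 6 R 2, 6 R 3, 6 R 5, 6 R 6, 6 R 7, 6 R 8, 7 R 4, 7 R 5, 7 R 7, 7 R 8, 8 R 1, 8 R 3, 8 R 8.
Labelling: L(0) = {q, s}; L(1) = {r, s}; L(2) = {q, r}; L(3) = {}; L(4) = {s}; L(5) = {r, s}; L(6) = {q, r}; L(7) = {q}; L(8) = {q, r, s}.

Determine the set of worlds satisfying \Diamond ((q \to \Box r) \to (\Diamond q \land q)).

0, 1, 2, 3, 4, 5, 6, 7, 8

Recall that \Box ψ holds at a world iff ψ holds at every accessible world, and \Diamond ψ holds iff ψ holds at some accessible world.
Let φ = \Diamond ((q \to \Box r) \to (\Diamond q \land q)). Evaluate φ at each world:
  0 (successors {0, 1, 3, 5, 6, 8}): φ is true.
  1 (successors {0, 1, 3, 5, 6, 7, 8}): φ is true.
  2 (successors {0, 2}): φ is true.
  3 (successors {0, 1, 3, 6, 8}): φ is true.
  4 (successors {2, 3, 4, 8}): φ is true.
  5 (successors {3, 4, 5, 6, 8}): φ is true.
  6 (successors {0, 1, 2, 3, 5, 6, 7, 8}): φ is true.
  7 (successors {4, 5, 7, 8}): φ is true.
  8 (successors {1, 3, 8}): φ is true.
For instance, at 7:
  At 7: \Diamond ((q \to \Box r) \to (\Diamond q \land q)) requires (q \to \Box r) \to (\Diamond q \land q) at some successor in {4, 5, 7, 8}.
    (q \to \Box r) \to (\Diamond q \land q) holds at 7, so \Diamond ((q \to \Box r) \to (\Diamond q \land q)) is true at 7.
      At 7: q \to \Box r is false, \Diamond q \land q is true, so (q \to \Box r) \to (\Diamond q \land q) is true.
Satisfying worlds: {0, 1, 2, 3, 4, 5, 6, 7, 8}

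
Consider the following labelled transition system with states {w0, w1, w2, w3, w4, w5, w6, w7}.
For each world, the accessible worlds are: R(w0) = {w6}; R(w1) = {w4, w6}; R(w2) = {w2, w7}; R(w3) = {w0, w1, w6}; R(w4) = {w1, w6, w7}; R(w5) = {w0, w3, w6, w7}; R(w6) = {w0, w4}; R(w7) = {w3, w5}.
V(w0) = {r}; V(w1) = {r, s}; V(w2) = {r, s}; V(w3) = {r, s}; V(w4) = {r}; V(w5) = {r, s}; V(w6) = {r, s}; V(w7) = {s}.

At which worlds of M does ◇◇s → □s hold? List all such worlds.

w0, w2, w4, w7

Let φ = ◇◇s → □s. Evaluate φ at each world:
  w0 (successors {w6}): φ is true.
  w1 (successors {w4, w6}): φ is false.
  w2 (successors {w2, w7}): φ is true.
  w3 (successors {w0, w1, w6}): φ is false.
  w4 (successors {w1, w6, w7}): φ is true.
  w5 (successors {w0, w3, w6, w7}): φ is false.
  w6 (successors {w0, w4}): φ is false.
  w7 (successors {w3, w5}): φ is true.
For instance, at w0:
  At w0: ◇◇s is false, □s is true, so ◇◇s → □s is true.
    At w0: ◇◇s requires ◇s at some successor in {w6}.
      At w6: ◇s is false.
    So ◇◇s is false at w0.
    At w0: □s requires s at every successor {w6}.
      At w6: s is true.
    So □s is true at w0.
Satisfying worlds: {w0, w2, w4, w7}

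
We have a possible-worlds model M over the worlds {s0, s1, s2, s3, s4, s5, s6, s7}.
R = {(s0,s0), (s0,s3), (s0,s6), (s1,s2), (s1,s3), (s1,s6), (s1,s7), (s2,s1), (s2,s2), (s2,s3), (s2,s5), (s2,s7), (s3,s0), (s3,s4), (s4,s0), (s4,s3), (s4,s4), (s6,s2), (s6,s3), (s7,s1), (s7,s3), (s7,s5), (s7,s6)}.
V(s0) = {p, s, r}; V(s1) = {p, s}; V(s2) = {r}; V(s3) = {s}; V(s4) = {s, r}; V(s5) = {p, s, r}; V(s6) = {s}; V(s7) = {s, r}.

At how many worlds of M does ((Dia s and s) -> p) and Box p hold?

1

Recall that Box ψ holds at a world iff ψ holds at every accessible world, and Dia ψ holds iff ψ holds at some accessible world.
Let φ = ((Dia s and s) -> p) and Box p. Evaluate φ at each world:
  s0 (successors {s0, s3, s6}): φ is false.
  s1 (successors {s2, s3, s6, s7}): φ is false.
  s2 (successors {s1, s2, s3, s5, s7}): φ is false.
  s3 (successors {s0, s4}): φ is false.
  s4 (successors {s0, s3, s4}): φ is false.
  s5 (successors ∅): φ is true.
  s6 (successors {s2, s3}): φ is false.
  s7 (successors {s1, s3, s5, s6}): φ is false.
For instance, at s0:
  At s0: (Dia s and s) -> p is true, Box p is false, so ((Dia s and s) -> p) and Box p is false.
    At s0: Dia s and s is true, p is true, so (Dia s and s) -> p is true.
      At s0: Dia s is true, s is true, so Dia s and s is true.
    At s0: Box p requires p at every successor {s0, s3, s6}.
      p fails at s3, so Box p is false at s0.
Satisfying worlds: {s5}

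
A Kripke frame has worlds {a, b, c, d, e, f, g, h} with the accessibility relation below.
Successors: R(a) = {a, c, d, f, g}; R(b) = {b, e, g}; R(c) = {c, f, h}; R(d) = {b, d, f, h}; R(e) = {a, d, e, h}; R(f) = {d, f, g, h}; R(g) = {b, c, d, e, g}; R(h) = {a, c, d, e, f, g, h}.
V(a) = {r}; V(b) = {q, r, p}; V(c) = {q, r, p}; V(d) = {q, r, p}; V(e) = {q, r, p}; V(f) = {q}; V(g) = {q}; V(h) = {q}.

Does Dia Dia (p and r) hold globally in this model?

Yes

Let φ = Dia Dia (p and r). Evaluate φ at each world:
  a (successors {a, c, d, f, g}): φ is true.
  b (successors {b, e, g}): φ is true.
  c (successors {c, f, h}): φ is true.
  d (successors {b, d, f, h}): φ is true.
  e (successors {a, d, e, h}): φ is true.
  f (successors {d, f, g, h}): φ is true.
  g (successors {b, c, d, e, g}): φ is true.
  h (successors {a, c, d, e, f, g, h}): φ is true.
For instance, at f:
  At f: Dia Dia (p and r) requires Dia (p and r) at some successor in {d, f, g, h}.
    Dia (p and r) holds at d, so Dia Dia (p and r) is true at f.
      At d: Dia (p and r) requires p and r at some successor in {b, d, f, h}.
        p and r holds at b, so Dia (p and r) is true at d.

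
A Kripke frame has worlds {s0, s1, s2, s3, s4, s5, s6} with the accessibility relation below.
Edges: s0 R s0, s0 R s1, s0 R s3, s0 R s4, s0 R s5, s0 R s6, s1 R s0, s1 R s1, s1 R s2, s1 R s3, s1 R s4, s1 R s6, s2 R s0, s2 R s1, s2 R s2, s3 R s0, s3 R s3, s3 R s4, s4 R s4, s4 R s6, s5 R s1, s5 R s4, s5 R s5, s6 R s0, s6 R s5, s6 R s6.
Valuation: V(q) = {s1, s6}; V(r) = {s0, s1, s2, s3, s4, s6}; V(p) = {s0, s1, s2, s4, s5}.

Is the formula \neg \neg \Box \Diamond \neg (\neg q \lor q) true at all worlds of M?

No

Recall that \Box ψ holds at a world iff ψ holds at every accessible world, and \Diamond ψ holds iff ψ holds at some accessible world.
Let φ = \neg \neg \Box \Diamond \neg (\neg q \lor q). Evaluate φ at each world:
  s0 (successors {s0, s1, s3, s4, s5, s6}): φ is false.
  s1 (successors {s0, s1, s2, s3, s4, s6}): φ is false.
  s2 (successors {s0, s1, s2}): φ is false.
  s3 (successors {s0, s3, s4}): φ is false.
  s4 (successors {s4, s6}): φ is false.
  s5 (successors {s1, s4, s5}): φ is false.
  s6 (successors {s0, s5, s6}): φ is false.
Detail at s0 (counterexample):
  At s0: \neg \Box \Diamond \neg (\neg q \lor q) is true, so \neg \neg \Box \Diamond \neg (\neg q \lor q) is false.
    At s0: \Box \Diamond \neg (\neg q \lor q) is false, so \neg \Box \Diamond \neg (\neg q \lor q) is true.
      At s0: \Box \Diamond \neg (\neg q \lor q) requires \Diamond \neg (\neg q \lor q) at every successor {s0, s1, s3, s4, s5, s6}.
        \Diamond \neg (\neg q \lor q) fails at s0, so \Box \Diamond \neg (\neg q \lor q) is false at s0.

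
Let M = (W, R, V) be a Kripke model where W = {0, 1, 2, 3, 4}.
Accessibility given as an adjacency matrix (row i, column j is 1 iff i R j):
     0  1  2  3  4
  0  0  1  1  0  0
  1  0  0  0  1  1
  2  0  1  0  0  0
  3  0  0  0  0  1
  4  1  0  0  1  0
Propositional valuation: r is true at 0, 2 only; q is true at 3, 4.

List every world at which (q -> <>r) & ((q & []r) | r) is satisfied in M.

Let φ = (q -> <>r) & ((q & []r) | r). Evaluate φ at each world:
  0 (successors {1, 2}): φ is true.
  1 (successors {3, 4}): φ is false.
  2 (successors {1}): φ is true.
  3 (successors {4}): φ is false.
  4 (successors {0, 3}): φ is false.
For instance, at 2:
  At 2: q -> <>r is true, (q & []r) | r is true, so (q -> <>r) & ((q & []r) | r) is true.
    At 2: q is false, <>r is false, so q -> <>r is true.
      At 2: <>r requires r at some successor in {1}.
        At 1: r is false.
      So <>r is false at 2.
    At 2: q & []r is false, r is true, so (q & []r) | r is true.
      At 2: q is false, []r is false, so q & []r is false.
Satisfying worlds: {0, 2}

0, 2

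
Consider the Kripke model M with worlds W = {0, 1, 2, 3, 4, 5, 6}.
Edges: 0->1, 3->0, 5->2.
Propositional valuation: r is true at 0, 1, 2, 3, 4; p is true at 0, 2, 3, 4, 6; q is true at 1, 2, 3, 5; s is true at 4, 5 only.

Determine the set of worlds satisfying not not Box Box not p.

Recall that Box ψ holds at a world iff ψ holds at every accessible world, and Dia ψ holds iff ψ holds at some accessible world.
Let φ = not not Box Box not p. Evaluate φ at each world:
  0 (successors {1}): φ is true.
  1 (successors ∅): φ is true.
  2 (successors ∅): φ is true.
  3 (successors {0}): φ is true.
  4 (successors ∅): φ is true.
  5 (successors {2}): φ is true.
  6 (successors ∅): φ is true.
For instance, at 3:
  At 3: not Box Box not p is false, so not not Box Box not p is true.
    At 3: Box Box not p is true, so not Box Box not p is false.
      At 3: Box Box not p requires Box not p at every successor {0}.
        At 0: Box not p is true.
      So Box Box not p is true at 3.
Satisfying worlds: {0, 1, 2, 3, 4, 5, 6}

0, 1, 2, 3, 4, 5, 6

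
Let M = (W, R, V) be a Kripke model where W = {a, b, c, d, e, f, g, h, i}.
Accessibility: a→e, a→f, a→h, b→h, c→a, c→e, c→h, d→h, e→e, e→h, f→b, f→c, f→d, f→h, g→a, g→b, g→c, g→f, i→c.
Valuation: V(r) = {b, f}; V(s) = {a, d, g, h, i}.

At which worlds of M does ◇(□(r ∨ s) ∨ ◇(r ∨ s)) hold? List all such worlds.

a, b, c, d, e, f, g, i

Let φ = ◇(□(r ∨ s) ∨ ◇(r ∨ s)). Evaluate φ at each world:
  a (successors {e, f, h}): φ is true.
  b (successors {h}): φ is true.
  c (successors {a, e, h}): φ is true.
  d (successors {h}): φ is true.
  e (successors {e, h}): φ is true.
  f (successors {b, c, d, h}): φ is true.
  g (successors {a, b, c, f}): φ is true.
  h (successors ∅): φ is false.
  i (successors {c}): φ is true.
For instance, at g:
  At g: ◇(□(r ∨ s) ∨ ◇(r ∨ s)) requires □(r ∨ s) ∨ ◇(r ∨ s) at some successor in {a, b, c, f}.
    □(r ∨ s) ∨ ◇(r ∨ s) holds at a, so ◇(□(r ∨ s) ∨ ◇(r ∨ s)) is true at g.
      At a: □(r ∨ s) is false, ◇(r ∨ s) is true, so □(r ∨ s) ∨ ◇(r ∨ s) is true.
Satisfying worlds: {a, b, c, d, e, f, g, i}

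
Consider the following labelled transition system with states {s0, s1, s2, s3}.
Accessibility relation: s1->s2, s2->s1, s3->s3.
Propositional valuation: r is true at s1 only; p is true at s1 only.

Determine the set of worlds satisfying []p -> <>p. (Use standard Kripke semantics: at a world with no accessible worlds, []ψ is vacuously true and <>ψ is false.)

s1, s2, s3

Let φ = []p -> <>p. Evaluate φ at each world:
  s0 (successors ∅): φ is false.
  s1 (successors {s2}): φ is true.
  s2 (successors {s1}): φ is true.
  s3 (successors {s3}): φ is true.
For instance, at s3:
  At s3: []p is false, <>p is false, so []p -> <>p is true.
    At s3: []p requires p at every successor {s3}.
      p fails at s3, so []p is false at s3.
    At s3: <>p requires p at some successor in {s3}.
      At s3: p is false.
    So <>p is false at s3.
Satisfying worlds: {s1, s2, s3}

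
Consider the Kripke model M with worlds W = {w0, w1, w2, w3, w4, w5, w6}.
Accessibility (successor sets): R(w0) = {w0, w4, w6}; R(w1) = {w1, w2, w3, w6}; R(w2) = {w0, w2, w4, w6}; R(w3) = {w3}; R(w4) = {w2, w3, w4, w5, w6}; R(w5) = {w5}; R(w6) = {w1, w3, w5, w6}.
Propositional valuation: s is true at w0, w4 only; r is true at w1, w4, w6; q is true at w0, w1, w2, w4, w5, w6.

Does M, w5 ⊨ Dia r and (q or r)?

At w5: Dia r is false, q or r is true, so Dia r and (q or r) is false.
  At w5: Dia r requires r at some successor in {w5}.
    At w5: r is false.
  So Dia r is false at w5.

No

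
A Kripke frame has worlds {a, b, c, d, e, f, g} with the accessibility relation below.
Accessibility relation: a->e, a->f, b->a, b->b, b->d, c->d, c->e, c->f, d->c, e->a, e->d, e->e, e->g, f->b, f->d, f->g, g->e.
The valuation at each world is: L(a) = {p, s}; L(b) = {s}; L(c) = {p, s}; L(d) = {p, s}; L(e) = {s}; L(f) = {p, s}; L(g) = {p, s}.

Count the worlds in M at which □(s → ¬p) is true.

Let φ = □(s → ¬p). Evaluate φ at each world:
  a (successors {e, f}): φ is false.
  b (successors {a, b, d}): φ is false.
  c (successors {d, e, f}): φ is false.
  d (successors {c}): φ is false.
  e (successors {a, d, e, g}): φ is false.
  f (successors {b, d, g}): φ is false.
  g (successors {e}): φ is true.
For instance, at d:
  At d: □(s → ¬p) requires s → ¬p at every successor {c}.
    s → ¬p fails at c, so □(s → ¬p) is false at d.
Satisfying worlds: {g}

1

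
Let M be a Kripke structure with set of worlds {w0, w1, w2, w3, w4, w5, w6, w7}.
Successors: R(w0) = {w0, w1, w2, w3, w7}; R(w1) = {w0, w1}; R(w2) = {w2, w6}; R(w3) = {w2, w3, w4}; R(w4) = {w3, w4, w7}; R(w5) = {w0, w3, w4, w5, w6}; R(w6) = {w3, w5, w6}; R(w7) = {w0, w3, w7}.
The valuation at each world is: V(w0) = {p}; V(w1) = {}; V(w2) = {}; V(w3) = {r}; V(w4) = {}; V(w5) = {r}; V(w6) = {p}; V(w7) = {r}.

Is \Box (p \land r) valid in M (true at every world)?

Recall that \Box ψ holds at a world iff ψ holds at every accessible world, and \Diamond ψ holds iff ψ holds at some accessible world.
Let φ = \Box (p \land r). Evaluate φ at each world:
  w0 (successors {w0, w1, w2, w3, w7}): φ is false.
  w1 (successors {w0, w1}): φ is false.
  w2 (successors {w2, w6}): φ is false.
  w3 (successors {w2, w3, w4}): φ is false.
  w4 (successors {w3, w4, w7}): φ is false.
  w5 (successors {w0, w3, w4, w5, w6}): φ is false.
  w6 (successors {w3, w5, w6}): φ is false.
  w7 (successors {w0, w3, w7}): φ is false.
Detail at w0 (counterexample):
  At w0: \Box (p \land r) requires p \land r at every successor {w0, w1, w2, w3, w7}.
    p \land r fails at w0, so \Box (p \land r) is false at w0.

No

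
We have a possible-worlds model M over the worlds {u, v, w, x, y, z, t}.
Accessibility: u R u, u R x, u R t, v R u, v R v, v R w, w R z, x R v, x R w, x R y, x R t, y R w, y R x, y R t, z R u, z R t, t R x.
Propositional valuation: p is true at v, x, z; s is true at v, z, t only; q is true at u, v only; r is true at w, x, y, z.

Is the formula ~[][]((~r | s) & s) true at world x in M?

Yes

Recall that []ψ holds at a world iff ψ holds at every accessible world, and <>ψ holds iff ψ holds at some accessible world.
At x: [][]((~r | s) & s) is false, so ~[][]((~r | s) & s) is true.
  At x: [][]((~r | s) & s) requires []((~r | s) & s) at every successor {v, w, y, t}.
    []((~r | s) & s) fails at v, so [][]((~r | s) & s) is false at x.
      At v: []((~r | s) & s) requires (~r | s) & s at every successor {u, v, w}.
        (~r | s) & s fails at u, so []((~r | s) & s) is false at v.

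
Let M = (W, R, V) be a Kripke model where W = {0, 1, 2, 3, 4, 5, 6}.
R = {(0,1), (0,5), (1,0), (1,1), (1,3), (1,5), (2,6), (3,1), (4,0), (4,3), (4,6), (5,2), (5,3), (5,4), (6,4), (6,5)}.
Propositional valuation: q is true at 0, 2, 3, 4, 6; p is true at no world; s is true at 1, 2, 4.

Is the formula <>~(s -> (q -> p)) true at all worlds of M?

No

Let φ = <>~(s -> (q -> p)). Evaluate φ at each world:
  0 (successors {1, 5}): φ is false.
  1 (successors {0, 1, 3, 5}): φ is false.
  2 (successors {6}): φ is false.
  3 (successors {1}): φ is false.
  4 (successors {0, 3, 6}): φ is false.
  5 (successors {2, 3, 4}): φ is true.
  6 (successors {4, 5}): φ is true.
Detail at 0 (counterexample):
  At 0: <>~(s -> (q -> p)) requires ~(s -> (q -> p)) at some successor in {1, 5}.
    At 1: ~(s -> (q -> p)) is false.
    At 5: ~(s -> (q -> p)) is false.
  So <>~(s -> (q -> p)) is false at 0.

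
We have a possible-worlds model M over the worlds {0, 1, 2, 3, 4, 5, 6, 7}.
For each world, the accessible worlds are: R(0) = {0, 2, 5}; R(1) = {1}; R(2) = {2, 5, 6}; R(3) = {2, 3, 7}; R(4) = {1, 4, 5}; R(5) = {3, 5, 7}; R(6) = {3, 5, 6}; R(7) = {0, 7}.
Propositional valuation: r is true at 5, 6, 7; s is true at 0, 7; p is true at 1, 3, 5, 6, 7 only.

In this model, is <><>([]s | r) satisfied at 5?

At 5: <><>([]s | r) requires <>([]s | r) at some successor in {3, 5, 7}.
  <>([]s | r) holds at 3, so <><>([]s | r) is true at 5.
    At 3: <>([]s | r) requires []s | r at some successor in {2, 3, 7}.
      []s | r holds at 7, so <>([]s | r) is true at 3.

Yes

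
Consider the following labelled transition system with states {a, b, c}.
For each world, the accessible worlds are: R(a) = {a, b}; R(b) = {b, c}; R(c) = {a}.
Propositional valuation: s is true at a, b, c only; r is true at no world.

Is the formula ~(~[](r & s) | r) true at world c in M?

Recall that []ψ holds at a world iff ψ holds at every accessible world, and <>ψ holds iff ψ holds at some accessible world.
At c: ~[](r & s) | r is true, so ~(~[](r & s) | r) is false.
  At c: ~[](r & s) is true, r is false, so ~[](r & s) | r is true.
    At c: [](r & s) is false, so ~[](r & s) is true.
      At c: [](r & s) requires r & s at every successor {a}.
        r & s fails at a, so [](r & s) is false at c.

No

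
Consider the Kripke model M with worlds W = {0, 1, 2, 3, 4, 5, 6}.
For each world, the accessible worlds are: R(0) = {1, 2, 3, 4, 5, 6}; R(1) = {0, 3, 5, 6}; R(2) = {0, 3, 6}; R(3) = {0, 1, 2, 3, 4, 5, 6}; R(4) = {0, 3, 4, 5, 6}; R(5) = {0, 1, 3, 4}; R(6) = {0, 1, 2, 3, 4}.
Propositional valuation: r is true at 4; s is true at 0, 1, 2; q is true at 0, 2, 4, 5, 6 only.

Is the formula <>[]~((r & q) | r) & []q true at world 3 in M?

No

At 3: <>[]~((r & q) | r) is true, []q is false, so <>[]~((r & q) | r) & []q is false.
  At 3: <>[]~((r & q) | r) requires []~((r & q) | r) at some successor in {0, 1, 2, 3, 4, 5, 6}.
    []~((r & q) | r) holds at 1, so <>[]~((r & q) | r) is true at 3.
      At 1: []~((r & q) | r) requires ~((r & q) | r) at every successor {0, 3, 5, 6}.
        At 0: ~((r & q) | r) is true.
        At 3: ~((r & q) | r) is true.
        At 5: ~((r & q) | r) is true.
        At 6: ~((r & q) | r) is true.
      So []~((r & q) | r) is true at 1.
  At 3: []q requires q at every successor {0, 1, 2, 3, 4, 5, 6}.
    q fails at 1, so []q is false at 3.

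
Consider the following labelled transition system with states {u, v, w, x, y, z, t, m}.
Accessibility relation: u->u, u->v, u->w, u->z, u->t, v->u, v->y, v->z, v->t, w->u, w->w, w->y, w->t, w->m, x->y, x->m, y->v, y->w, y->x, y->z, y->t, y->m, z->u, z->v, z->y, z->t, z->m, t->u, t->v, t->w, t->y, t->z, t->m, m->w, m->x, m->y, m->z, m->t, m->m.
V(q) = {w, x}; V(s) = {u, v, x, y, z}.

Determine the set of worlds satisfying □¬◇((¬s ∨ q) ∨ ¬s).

Let φ = □¬◇((¬s ∨ q) ∨ ¬s). Evaluate φ at each world:
  u (successors {u, v, w, z, t}): φ is false.
  v (successors {u, y, z, t}): φ is false.
  w (successors {u, w, y, t, m}): φ is false.
  x (successors {y, m}): φ is false.
  y (successors {v, w, x, z, t, m}): φ is false.
  z (successors {u, v, y, t, m}): φ is false.
  t (successors {u, v, w, y, z, m}): φ is false.
  m (successors {w, x, y, z, t, m}): φ is false.
For instance, at u:
  At u: □¬◇((¬s ∨ q) ∨ ¬s) requires ¬◇((¬s ∨ q) ∨ ¬s) at every successor {u, v, w, z, t}.
    ¬◇((¬s ∨ q) ∨ ¬s) fails at u, so □¬◇((¬s ∨ q) ∨ ¬s) is false at u.
      At u: ◇((¬s ∨ q) ∨ ¬s) is true, so ¬◇((¬s ∨ q) ∨ ¬s) is false.
Satisfying worlds: none.

none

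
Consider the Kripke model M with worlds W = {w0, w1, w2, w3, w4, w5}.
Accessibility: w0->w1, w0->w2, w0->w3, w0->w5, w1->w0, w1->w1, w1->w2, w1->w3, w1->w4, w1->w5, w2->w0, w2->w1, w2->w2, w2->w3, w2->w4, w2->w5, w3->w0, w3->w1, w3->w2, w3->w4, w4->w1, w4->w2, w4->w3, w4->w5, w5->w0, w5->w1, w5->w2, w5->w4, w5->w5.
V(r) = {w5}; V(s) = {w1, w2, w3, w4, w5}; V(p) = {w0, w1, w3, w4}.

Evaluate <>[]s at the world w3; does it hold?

At w3: <>[]s requires []s at some successor in {w0, w1, w2, w4}.
  []s holds at w0, so <>[]s is true at w3.
    At w0: []s requires s at every successor {w1, w2, w3, w5}.
      At w1: s is true.
      At w2: s is true.
      At w3: s is true.
      At w5: s is true.
    So []s is true at w0.

Yes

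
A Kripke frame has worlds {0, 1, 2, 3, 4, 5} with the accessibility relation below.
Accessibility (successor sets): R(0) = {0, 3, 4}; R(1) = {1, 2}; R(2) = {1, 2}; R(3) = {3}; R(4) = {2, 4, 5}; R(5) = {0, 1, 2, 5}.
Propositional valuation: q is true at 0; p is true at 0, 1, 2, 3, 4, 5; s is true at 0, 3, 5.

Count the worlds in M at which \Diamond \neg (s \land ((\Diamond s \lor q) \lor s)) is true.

5

Let φ = \Diamond \neg (s \land ((\Diamond s \lor q) \lor s)). Evaluate φ at each world:
  0 (successors {0, 3, 4}): φ is true.
  1 (successors {1, 2}): φ is true.
  2 (successors {1, 2}): φ is true.
  3 (successors {3}): φ is false.
  4 (successors {2, 4, 5}): φ is true.
  5 (successors {0, 1, 2, 5}): φ is true.
For instance, at 2:
  At 2: \Diamond \neg (s \land ((\Diamond s \lor q) \lor s)) requires \neg (s \land ((\Diamond s \lor q) \lor s)) at some successor in {1, 2}.
    \neg (s \land ((\Diamond s \lor q) \lor s)) holds at 1, so \Diamond \neg (s \land ((\Diamond s \lor q) \lor s)) is true at 2.
      At 1: s \land ((\Diamond s \lor q) \lor s) is false, so \neg (s \land ((\Diamond s \lor q) \lor s)) is true.
Satisfying worlds: {0, 1, 2, 4, 5}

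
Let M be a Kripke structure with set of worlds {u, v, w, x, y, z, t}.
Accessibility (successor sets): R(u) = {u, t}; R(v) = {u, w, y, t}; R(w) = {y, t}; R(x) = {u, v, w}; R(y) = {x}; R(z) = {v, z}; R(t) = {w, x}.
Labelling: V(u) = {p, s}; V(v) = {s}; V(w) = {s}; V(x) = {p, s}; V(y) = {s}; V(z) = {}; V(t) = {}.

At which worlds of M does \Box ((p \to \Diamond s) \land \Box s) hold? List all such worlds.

w, y

Let φ = \Box ((p \to \Diamond s) \land \Box s). Evaluate φ at each world:
  u (successors {u, t}): φ is false.
  v (successors {u, w, y, t}): φ is false.
  w (successors {y, t}): φ is true.
  x (successors {u, v, w}): φ is false.
  y (successors {x}): φ is true.
  z (successors {v, z}): φ is false.
  t (successors {w, x}): φ is false.
For instance, at z:
  At z: \Box ((p \to \Diamond s) \land \Box s) requires (p \to \Diamond s) \land \Box s at every successor {v, z}.
    (p \to \Diamond s) \land \Box s fails at v, so \Box ((p \to \Diamond s) \land \Box s) is false at z.
      At v: p \to \Diamond s is true, \Box s is false, so (p \to \Diamond s) \land \Box s is false.
Satisfying worlds: {w, y}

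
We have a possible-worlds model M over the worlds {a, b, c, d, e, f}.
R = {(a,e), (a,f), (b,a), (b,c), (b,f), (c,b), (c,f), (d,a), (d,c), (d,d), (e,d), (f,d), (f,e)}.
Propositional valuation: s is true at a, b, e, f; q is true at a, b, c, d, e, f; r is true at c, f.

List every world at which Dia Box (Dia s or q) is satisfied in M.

Let φ = Dia Box (Dia s or q). Evaluate φ at each world:
  a (successors {e, f}): φ is true.
  b (successors {a, c, f}): φ is true.
  c (successors {b, f}): φ is true.
  d (successors {a, c, d}): φ is true.
  e (successors {d}): φ is true.
  f (successors {d, e}): φ is true.
For instance, at f:
  At f: Dia Box (Dia s or q) requires Box (Dia s or q) at some successor in {d, e}.
    Box (Dia s or q) holds at d, so Dia Box (Dia s or q) is true at f.
      At d: Box (Dia s or q) requires Dia s or q at every successor {a, c, d}.
        At a: Dia s or q is true.
        At c: Dia s or q is true.
        At d: Dia s or q is true.
      So Box (Dia s or q) is true at d.
Satisfying worlds: {a, b, c, d, e, f}

a, b, c, d, e, f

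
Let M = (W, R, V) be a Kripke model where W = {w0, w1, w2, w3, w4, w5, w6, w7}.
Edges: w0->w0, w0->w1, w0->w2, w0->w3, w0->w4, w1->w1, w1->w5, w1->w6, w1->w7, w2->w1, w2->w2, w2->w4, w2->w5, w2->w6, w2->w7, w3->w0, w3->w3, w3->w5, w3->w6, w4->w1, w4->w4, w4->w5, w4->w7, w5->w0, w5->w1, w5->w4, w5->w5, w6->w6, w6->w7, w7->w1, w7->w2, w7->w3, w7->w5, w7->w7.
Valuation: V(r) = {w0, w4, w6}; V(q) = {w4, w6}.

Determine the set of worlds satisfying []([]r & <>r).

none

Let φ = []([]r & <>r). Evaluate φ at each world:
  w0 (successors {w0, w1, w2, w3, w4}): φ is false.
  w1 (successors {w1, w5, w6, w7}): φ is false.
  w2 (successors {w1, w2, w4, w5, w6, w7}): φ is false.
  w3 (successors {w0, w3, w5, w6}): φ is false.
  w4 (successors {w1, w4, w5, w7}): φ is false.
  w5 (successors {w0, w1, w4, w5}): φ is false.
  w6 (successors {w6, w7}): φ is false.
  w7 (successors {w1, w2, w3, w5, w7}): φ is false.
For instance, at w5:
  At w5: []([]r & <>r) requires []r & <>r at every successor {w0, w1, w4, w5}.
    []r & <>r fails at w0, so []([]r & <>r) is false at w5.
      At w0: []r is false, <>r is true, so []r & <>r is false.
Satisfying worlds: none.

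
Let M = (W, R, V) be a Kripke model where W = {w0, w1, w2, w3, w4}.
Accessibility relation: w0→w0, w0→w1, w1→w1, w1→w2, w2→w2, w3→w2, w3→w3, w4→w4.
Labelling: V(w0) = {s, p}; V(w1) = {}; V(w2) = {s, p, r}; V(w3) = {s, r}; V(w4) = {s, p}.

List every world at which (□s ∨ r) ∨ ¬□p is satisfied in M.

w0, w1, w2, w3, w4

Let φ = (□s ∨ r) ∨ ¬□p. Evaluate φ at each world:
  w0 (successors {w0, w1}): φ is true.
  w1 (successors {w1, w2}): φ is true.
  w2 (successors {w2}): φ is true.
  w3 (successors {w2, w3}): φ is true.
  w4 (successors {w4}): φ is true.
For instance, at w3:
  At w3: □s ∨ r is true, ¬□p is true, so (□s ∨ r) ∨ ¬□p is true.
    At w3: □s is true, r is true, so □s ∨ r is true.
      At w3: □s requires s at every successor {w2, w3}.
        At w2: s is true.
        At w3: s is true.
      So □s is true at w3.
    At w3: □p is false, so ¬□p is true.
      At w3: □p requires p at every successor {w2, w3}.
        p fails at w3, so □p is false at w3.
Satisfying worlds: {w0, w1, w2, w3, w4}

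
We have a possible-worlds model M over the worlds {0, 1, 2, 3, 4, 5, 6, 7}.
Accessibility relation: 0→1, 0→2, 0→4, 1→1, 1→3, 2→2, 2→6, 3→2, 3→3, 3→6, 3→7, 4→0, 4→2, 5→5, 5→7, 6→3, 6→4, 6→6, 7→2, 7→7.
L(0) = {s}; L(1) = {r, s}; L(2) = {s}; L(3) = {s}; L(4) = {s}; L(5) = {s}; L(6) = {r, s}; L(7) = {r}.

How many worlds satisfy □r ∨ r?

Recall that □ψ holds at a world iff ψ holds at every accessible world, and ◇ψ holds iff ψ holds at some accessible world.
Let φ = □r ∨ r. Evaluate φ at each world:
  0 (successors {1, 2, 4}): φ is false.
  1 (successors {1, 3}): φ is true.
  2 (successors {2, 6}): φ is false.
  3 (successors {2, 3, 6, 7}): φ is false.
  4 (successors {0, 2}): φ is false.
  5 (successors {5, 7}): φ is false.
  6 (successors {3, 4, 6}): φ is true.
  7 (successors {2, 7}): φ is true.
For instance, at 3:
  At 3: □r is false, r is false, so □r ∨ r is false.
    At 3: □r requires r at every successor {2, 3, 6, 7}.
      r fails at 2, so □r is false at 3.
Satisfying worlds: {1, 6, 7}

3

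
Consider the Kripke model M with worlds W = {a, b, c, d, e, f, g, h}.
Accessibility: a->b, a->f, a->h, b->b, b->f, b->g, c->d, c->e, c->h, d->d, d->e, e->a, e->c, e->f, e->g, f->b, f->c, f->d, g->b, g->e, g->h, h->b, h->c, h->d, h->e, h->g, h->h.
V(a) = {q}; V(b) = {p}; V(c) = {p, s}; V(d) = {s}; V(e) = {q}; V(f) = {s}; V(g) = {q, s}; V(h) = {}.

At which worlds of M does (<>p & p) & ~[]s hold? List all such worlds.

Recall that []ψ holds at a world iff ψ holds at every accessible world, and <>ψ holds iff ψ holds at some accessible world.
Let φ = (<>p & p) & ~[]s. Evaluate φ at each world:
  a (successors {b, f, h}): φ is false.
  b (successors {b, f, g}): φ is true.
  c (successors {d, e, h}): φ is false.
  d (successors {d, e}): φ is false.
  e (successors {a, c, f, g}): φ is false.
  f (successors {b, c, d}): φ is false.
  g (successors {b, e, h}): φ is false.
  h (successors {b, c, d, e, g, h}): φ is false.
For instance, at a:
  At a: <>p & p is false, ~[]s is true, so (<>p & p) & ~[]s is false.
    At a: <>p is true, p is false, so <>p & p is false.
      At a: <>p requires p at some successor in {b, f, h}.
        p holds at b, so <>p is true at a.
    At a: []s is false, so ~[]s is true.
      At a: []s requires s at every successor {b, f, h}.
        s fails at b, so []s is false at a.
Satisfying worlds: {b}

b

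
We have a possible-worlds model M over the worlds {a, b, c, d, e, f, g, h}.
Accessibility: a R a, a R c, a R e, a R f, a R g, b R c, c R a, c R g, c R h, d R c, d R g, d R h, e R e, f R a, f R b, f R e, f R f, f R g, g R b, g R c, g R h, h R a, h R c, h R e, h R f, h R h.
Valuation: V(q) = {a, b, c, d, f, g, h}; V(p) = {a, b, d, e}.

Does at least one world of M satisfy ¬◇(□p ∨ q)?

No

Let φ = ¬◇(□p ∨ q). Evaluate φ at each world:
  a (successors {a, c, e, f, g}): φ is false.
  b (successors {c}): φ is false.
  c (successors {a, g, h}): φ is false.
  d (successors {c, g, h}): φ is false.
  e (successors {e}): φ is false.
  f (successors {a, b, e, f, g}): φ is false.
  g (successors {b, c, h}): φ is false.
  h (successors {a, c, e, f, h}): φ is false.
For instance, at c:
  At c: ◇(□p ∨ q) is true, so ¬◇(□p ∨ q) is false.
    At c: ◇(□p ∨ q) requires □p ∨ q at some successor in {a, g, h}.
      □p ∨ q holds at a, so ◇(□p ∨ q) is true at c.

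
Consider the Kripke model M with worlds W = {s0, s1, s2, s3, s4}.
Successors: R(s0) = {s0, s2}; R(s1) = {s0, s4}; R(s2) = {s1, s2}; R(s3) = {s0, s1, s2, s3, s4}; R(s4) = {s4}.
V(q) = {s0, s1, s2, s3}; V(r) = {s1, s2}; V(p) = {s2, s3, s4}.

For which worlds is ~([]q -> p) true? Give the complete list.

Let φ = ~([]q -> p). Evaluate φ at each world:
  s0 (successors {s0, s2}): φ is true.
  s1 (successors {s0, s4}): φ is false.
  s2 (successors {s1, s2}): φ is false.
  s3 (successors {s0, s1, s2, s3, s4}): φ is false.
  s4 (successors {s4}): φ is false.
For instance, at s2:
  At s2: []q -> p is true, so ~([]q -> p) is false.
    At s2: []q is true, p is true, so []q -> p is true.
      At s2: []q requires q at every successor {s1, s2}.
        At s1: q is true.
        At s2: q is true.
      So []q is true at s2.
Satisfying worlds: {s0}

s0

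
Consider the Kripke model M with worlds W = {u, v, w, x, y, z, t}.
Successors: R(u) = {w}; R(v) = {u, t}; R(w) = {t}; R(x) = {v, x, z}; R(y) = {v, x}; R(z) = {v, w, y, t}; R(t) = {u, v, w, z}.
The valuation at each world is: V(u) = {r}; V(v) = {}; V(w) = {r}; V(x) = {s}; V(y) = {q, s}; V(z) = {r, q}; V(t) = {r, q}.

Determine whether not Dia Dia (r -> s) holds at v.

Recall that Dia ψ holds at a world iff ψ holds at some accessible world.
At v: Dia Dia (r -> s) is true, so not Dia Dia (r -> s) is false.
  At v: Dia Dia (r -> s) requires Dia (r -> s) at some successor in {u, t}.
    Dia (r -> s) holds at t, so Dia Dia (r -> s) is true at v.
      At t: Dia (r -> s) requires r -> s at some successor in {u, v, w, z}.
        r -> s holds at v, so Dia (r -> s) is true at t.

No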